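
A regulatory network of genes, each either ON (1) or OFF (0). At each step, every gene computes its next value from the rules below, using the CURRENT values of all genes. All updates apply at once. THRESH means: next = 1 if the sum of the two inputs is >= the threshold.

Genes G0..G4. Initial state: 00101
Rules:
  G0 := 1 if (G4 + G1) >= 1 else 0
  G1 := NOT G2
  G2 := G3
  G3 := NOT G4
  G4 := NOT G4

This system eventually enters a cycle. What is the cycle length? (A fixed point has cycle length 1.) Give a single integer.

Answer: 2

Derivation:
Step 0: 00101
Step 1: G0=(1+0>=1)=1 G1=NOT G2=NOT 1=0 G2=G3=0 G3=NOT G4=NOT 1=0 G4=NOT G4=NOT 1=0 -> 10000
Step 2: G0=(0+0>=1)=0 G1=NOT G2=NOT 0=1 G2=G3=0 G3=NOT G4=NOT 0=1 G4=NOT G4=NOT 0=1 -> 01011
Step 3: G0=(1+1>=1)=1 G1=NOT G2=NOT 0=1 G2=G3=1 G3=NOT G4=NOT 1=0 G4=NOT G4=NOT 1=0 -> 11100
Step 4: G0=(0+1>=1)=1 G1=NOT G2=NOT 1=0 G2=G3=0 G3=NOT G4=NOT 0=1 G4=NOT G4=NOT 0=1 -> 10011
Step 5: G0=(1+0>=1)=1 G1=NOT G2=NOT 0=1 G2=G3=1 G3=NOT G4=NOT 1=0 G4=NOT G4=NOT 1=0 -> 11100
State from step 5 equals state from step 3 -> cycle length 2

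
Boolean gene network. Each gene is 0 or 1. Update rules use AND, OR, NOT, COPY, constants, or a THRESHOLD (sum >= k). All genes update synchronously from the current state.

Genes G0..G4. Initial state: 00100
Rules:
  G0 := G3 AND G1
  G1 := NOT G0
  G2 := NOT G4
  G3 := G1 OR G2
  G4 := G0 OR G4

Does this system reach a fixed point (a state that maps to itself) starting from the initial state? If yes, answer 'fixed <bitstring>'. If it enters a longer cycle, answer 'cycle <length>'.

Step 0: 00100
Step 1: G0=G3&G1=0&0=0 G1=NOT G0=NOT 0=1 G2=NOT G4=NOT 0=1 G3=G1|G2=0|1=1 G4=G0|G4=0|0=0 -> 01110
Step 2: G0=G3&G1=1&1=1 G1=NOT G0=NOT 0=1 G2=NOT G4=NOT 0=1 G3=G1|G2=1|1=1 G4=G0|G4=0|0=0 -> 11110
Step 3: G0=G3&G1=1&1=1 G1=NOT G0=NOT 1=0 G2=NOT G4=NOT 0=1 G3=G1|G2=1|1=1 G4=G0|G4=1|0=1 -> 10111
Step 4: G0=G3&G1=1&0=0 G1=NOT G0=NOT 1=0 G2=NOT G4=NOT 1=0 G3=G1|G2=0|1=1 G4=G0|G4=1|1=1 -> 00011
Step 5: G0=G3&G1=1&0=0 G1=NOT G0=NOT 0=1 G2=NOT G4=NOT 1=0 G3=G1|G2=0|0=0 G4=G0|G4=0|1=1 -> 01001
Step 6: G0=G3&G1=0&1=0 G1=NOT G0=NOT 0=1 G2=NOT G4=NOT 1=0 G3=G1|G2=1|0=1 G4=G0|G4=0|1=1 -> 01011
Step 7: G0=G3&G1=1&1=1 G1=NOT G0=NOT 0=1 G2=NOT G4=NOT 1=0 G3=G1|G2=1|0=1 G4=G0|G4=0|1=1 -> 11011
Step 8: G0=G3&G1=1&1=1 G1=NOT G0=NOT 1=0 G2=NOT G4=NOT 1=0 G3=G1|G2=1|0=1 G4=G0|G4=1|1=1 -> 10011
Step 9: G0=G3&G1=1&0=0 G1=NOT G0=NOT 1=0 G2=NOT G4=NOT 1=0 G3=G1|G2=0|0=0 G4=G0|G4=1|1=1 -> 00001
Step 10: G0=G3&G1=0&0=0 G1=NOT G0=NOT 0=1 G2=NOT G4=NOT 1=0 G3=G1|G2=0|0=0 G4=G0|G4=0|1=1 -> 01001
Cycle of length 5 starting at step 5 -> no fixed point

Answer: cycle 5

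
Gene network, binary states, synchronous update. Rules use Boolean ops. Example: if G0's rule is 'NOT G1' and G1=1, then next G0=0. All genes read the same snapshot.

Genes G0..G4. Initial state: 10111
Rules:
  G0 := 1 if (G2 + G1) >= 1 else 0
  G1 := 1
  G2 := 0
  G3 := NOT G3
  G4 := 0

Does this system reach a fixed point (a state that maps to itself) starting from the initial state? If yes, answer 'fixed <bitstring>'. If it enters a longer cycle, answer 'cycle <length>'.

Answer: cycle 2

Derivation:
Step 0: 10111
Step 1: G0=(1+0>=1)=1 G1=1(const) G2=0(const) G3=NOT G3=NOT 1=0 G4=0(const) -> 11000
Step 2: G0=(0+1>=1)=1 G1=1(const) G2=0(const) G3=NOT G3=NOT 0=1 G4=0(const) -> 11010
Step 3: G0=(0+1>=1)=1 G1=1(const) G2=0(const) G3=NOT G3=NOT 1=0 G4=0(const) -> 11000
Cycle of length 2 starting at step 1 -> no fixed point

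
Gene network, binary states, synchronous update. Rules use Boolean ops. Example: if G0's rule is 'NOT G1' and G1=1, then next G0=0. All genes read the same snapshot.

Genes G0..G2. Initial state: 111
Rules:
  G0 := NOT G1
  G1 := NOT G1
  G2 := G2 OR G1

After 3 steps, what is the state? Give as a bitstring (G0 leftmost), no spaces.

Step 1: G0=NOT G1=NOT 1=0 G1=NOT G1=NOT 1=0 G2=G2|G1=1|1=1 -> 001
Step 2: G0=NOT G1=NOT 0=1 G1=NOT G1=NOT 0=1 G2=G2|G1=1|0=1 -> 111
Step 3: G0=NOT G1=NOT 1=0 G1=NOT G1=NOT 1=0 G2=G2|G1=1|1=1 -> 001

001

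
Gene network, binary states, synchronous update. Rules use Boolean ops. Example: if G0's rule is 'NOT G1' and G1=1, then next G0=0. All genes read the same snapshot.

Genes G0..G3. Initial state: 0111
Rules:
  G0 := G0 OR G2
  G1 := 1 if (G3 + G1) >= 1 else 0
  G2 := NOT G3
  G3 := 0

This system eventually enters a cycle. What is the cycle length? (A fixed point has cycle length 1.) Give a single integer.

Step 0: 0111
Step 1: G0=G0|G2=0|1=1 G1=(1+1>=1)=1 G2=NOT G3=NOT 1=0 G3=0(const) -> 1100
Step 2: G0=G0|G2=1|0=1 G1=(0+1>=1)=1 G2=NOT G3=NOT 0=1 G3=0(const) -> 1110
Step 3: G0=G0|G2=1|1=1 G1=(0+1>=1)=1 G2=NOT G3=NOT 0=1 G3=0(const) -> 1110
State from step 3 equals state from step 2 -> cycle length 1

Answer: 1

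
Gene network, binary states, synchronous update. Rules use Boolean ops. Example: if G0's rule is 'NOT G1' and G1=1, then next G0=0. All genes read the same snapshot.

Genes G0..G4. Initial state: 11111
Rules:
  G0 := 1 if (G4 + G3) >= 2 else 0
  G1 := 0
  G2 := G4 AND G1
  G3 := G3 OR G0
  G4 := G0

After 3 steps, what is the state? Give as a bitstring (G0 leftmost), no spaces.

Step 1: G0=(1+1>=2)=1 G1=0(const) G2=G4&G1=1&1=1 G3=G3|G0=1|1=1 G4=G0=1 -> 10111
Step 2: G0=(1+1>=2)=1 G1=0(const) G2=G4&G1=1&0=0 G3=G3|G0=1|1=1 G4=G0=1 -> 10011
Step 3: G0=(1+1>=2)=1 G1=0(const) G2=G4&G1=1&0=0 G3=G3|G0=1|1=1 G4=G0=1 -> 10011

10011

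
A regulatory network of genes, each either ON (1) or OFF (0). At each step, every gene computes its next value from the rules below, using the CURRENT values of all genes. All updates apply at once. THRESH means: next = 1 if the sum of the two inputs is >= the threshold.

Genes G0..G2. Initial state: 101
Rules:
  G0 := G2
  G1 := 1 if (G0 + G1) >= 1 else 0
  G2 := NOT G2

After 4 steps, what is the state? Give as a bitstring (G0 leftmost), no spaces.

Step 1: G0=G2=1 G1=(1+0>=1)=1 G2=NOT G2=NOT 1=0 -> 110
Step 2: G0=G2=0 G1=(1+1>=1)=1 G2=NOT G2=NOT 0=1 -> 011
Step 3: G0=G2=1 G1=(0+1>=1)=1 G2=NOT G2=NOT 1=0 -> 110
Step 4: G0=G2=0 G1=(1+1>=1)=1 G2=NOT G2=NOT 0=1 -> 011

011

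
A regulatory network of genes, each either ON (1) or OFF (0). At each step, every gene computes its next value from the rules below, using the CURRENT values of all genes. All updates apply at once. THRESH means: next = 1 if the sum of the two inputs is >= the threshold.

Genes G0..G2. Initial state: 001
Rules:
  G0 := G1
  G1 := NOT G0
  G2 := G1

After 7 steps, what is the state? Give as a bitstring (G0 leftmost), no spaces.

Step 1: G0=G1=0 G1=NOT G0=NOT 0=1 G2=G1=0 -> 010
Step 2: G0=G1=1 G1=NOT G0=NOT 0=1 G2=G1=1 -> 111
Step 3: G0=G1=1 G1=NOT G0=NOT 1=0 G2=G1=1 -> 101
Step 4: G0=G1=0 G1=NOT G0=NOT 1=0 G2=G1=0 -> 000
Step 5: G0=G1=0 G1=NOT G0=NOT 0=1 G2=G1=0 -> 010
Step 6: G0=G1=1 G1=NOT G0=NOT 0=1 G2=G1=1 -> 111
Step 7: G0=G1=1 G1=NOT G0=NOT 1=0 G2=G1=1 -> 101

101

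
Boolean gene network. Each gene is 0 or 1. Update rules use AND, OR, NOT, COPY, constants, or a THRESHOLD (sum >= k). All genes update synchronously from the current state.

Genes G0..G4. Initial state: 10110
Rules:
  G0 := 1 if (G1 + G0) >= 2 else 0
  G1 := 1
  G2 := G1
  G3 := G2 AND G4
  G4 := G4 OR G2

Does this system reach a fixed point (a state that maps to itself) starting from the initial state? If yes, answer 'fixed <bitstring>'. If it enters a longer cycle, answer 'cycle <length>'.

Answer: fixed 01111

Derivation:
Step 0: 10110
Step 1: G0=(0+1>=2)=0 G1=1(const) G2=G1=0 G3=G2&G4=1&0=0 G4=G4|G2=0|1=1 -> 01001
Step 2: G0=(1+0>=2)=0 G1=1(const) G2=G1=1 G3=G2&G4=0&1=0 G4=G4|G2=1|0=1 -> 01101
Step 3: G0=(1+0>=2)=0 G1=1(const) G2=G1=1 G3=G2&G4=1&1=1 G4=G4|G2=1|1=1 -> 01111
Step 4: G0=(1+0>=2)=0 G1=1(const) G2=G1=1 G3=G2&G4=1&1=1 G4=G4|G2=1|1=1 -> 01111
Fixed point reached at step 3: 01111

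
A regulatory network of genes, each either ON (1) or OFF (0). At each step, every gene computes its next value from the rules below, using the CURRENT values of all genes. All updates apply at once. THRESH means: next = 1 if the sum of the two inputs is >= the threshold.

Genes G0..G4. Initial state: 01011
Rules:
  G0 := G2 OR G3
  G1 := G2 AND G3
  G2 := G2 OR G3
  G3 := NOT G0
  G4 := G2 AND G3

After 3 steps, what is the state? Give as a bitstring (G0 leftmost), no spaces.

Step 1: G0=G2|G3=0|1=1 G1=G2&G3=0&1=0 G2=G2|G3=0|1=1 G3=NOT G0=NOT 0=1 G4=G2&G3=0&1=0 -> 10110
Step 2: G0=G2|G3=1|1=1 G1=G2&G3=1&1=1 G2=G2|G3=1|1=1 G3=NOT G0=NOT 1=0 G4=G2&G3=1&1=1 -> 11101
Step 3: G0=G2|G3=1|0=1 G1=G2&G3=1&0=0 G2=G2|G3=1|0=1 G3=NOT G0=NOT 1=0 G4=G2&G3=1&0=0 -> 10100

10100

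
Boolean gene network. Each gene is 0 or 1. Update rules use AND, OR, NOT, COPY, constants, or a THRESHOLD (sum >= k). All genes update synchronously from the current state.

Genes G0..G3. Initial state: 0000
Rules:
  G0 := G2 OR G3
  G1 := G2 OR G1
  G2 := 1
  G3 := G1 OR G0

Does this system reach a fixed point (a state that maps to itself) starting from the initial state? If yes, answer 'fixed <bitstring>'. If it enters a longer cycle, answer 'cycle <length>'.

Answer: fixed 1111

Derivation:
Step 0: 0000
Step 1: G0=G2|G3=0|0=0 G1=G2|G1=0|0=0 G2=1(const) G3=G1|G0=0|0=0 -> 0010
Step 2: G0=G2|G3=1|0=1 G1=G2|G1=1|0=1 G2=1(const) G3=G1|G0=0|0=0 -> 1110
Step 3: G0=G2|G3=1|0=1 G1=G2|G1=1|1=1 G2=1(const) G3=G1|G0=1|1=1 -> 1111
Step 4: G0=G2|G3=1|1=1 G1=G2|G1=1|1=1 G2=1(const) G3=G1|G0=1|1=1 -> 1111
Fixed point reached at step 3: 1111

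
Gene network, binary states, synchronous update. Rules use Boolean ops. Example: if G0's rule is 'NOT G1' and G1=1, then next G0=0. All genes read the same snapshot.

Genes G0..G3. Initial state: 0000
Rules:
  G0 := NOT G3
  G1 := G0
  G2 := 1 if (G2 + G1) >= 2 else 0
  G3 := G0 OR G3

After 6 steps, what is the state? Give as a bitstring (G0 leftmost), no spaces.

Step 1: G0=NOT G3=NOT 0=1 G1=G0=0 G2=(0+0>=2)=0 G3=G0|G3=0|0=0 -> 1000
Step 2: G0=NOT G3=NOT 0=1 G1=G0=1 G2=(0+0>=2)=0 G3=G0|G3=1|0=1 -> 1101
Step 3: G0=NOT G3=NOT 1=0 G1=G0=1 G2=(0+1>=2)=0 G3=G0|G3=1|1=1 -> 0101
Step 4: G0=NOT G3=NOT 1=0 G1=G0=0 G2=(0+1>=2)=0 G3=G0|G3=0|1=1 -> 0001
Step 5: G0=NOT G3=NOT 1=0 G1=G0=0 G2=(0+0>=2)=0 G3=G0|G3=0|1=1 -> 0001
Step 6: G0=NOT G3=NOT 1=0 G1=G0=0 G2=(0+0>=2)=0 G3=G0|G3=0|1=1 -> 0001

0001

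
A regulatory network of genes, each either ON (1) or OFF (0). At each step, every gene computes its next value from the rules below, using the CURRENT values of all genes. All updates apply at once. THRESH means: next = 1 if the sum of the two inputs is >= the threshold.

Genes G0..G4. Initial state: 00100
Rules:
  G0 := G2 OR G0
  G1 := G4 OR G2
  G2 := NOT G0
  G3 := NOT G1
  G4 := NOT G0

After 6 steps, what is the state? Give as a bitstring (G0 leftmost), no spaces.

Step 1: G0=G2|G0=1|0=1 G1=G4|G2=0|1=1 G2=NOT G0=NOT 0=1 G3=NOT G1=NOT 0=1 G4=NOT G0=NOT 0=1 -> 11111
Step 2: G0=G2|G0=1|1=1 G1=G4|G2=1|1=1 G2=NOT G0=NOT 1=0 G3=NOT G1=NOT 1=0 G4=NOT G0=NOT 1=0 -> 11000
Step 3: G0=G2|G0=0|1=1 G1=G4|G2=0|0=0 G2=NOT G0=NOT 1=0 G3=NOT G1=NOT 1=0 G4=NOT G0=NOT 1=0 -> 10000
Step 4: G0=G2|G0=0|1=1 G1=G4|G2=0|0=0 G2=NOT G0=NOT 1=0 G3=NOT G1=NOT 0=1 G4=NOT G0=NOT 1=0 -> 10010
Step 5: G0=G2|G0=0|1=1 G1=G4|G2=0|0=0 G2=NOT G0=NOT 1=0 G3=NOT G1=NOT 0=1 G4=NOT G0=NOT 1=0 -> 10010
Step 6: G0=G2|G0=0|1=1 G1=G4|G2=0|0=0 G2=NOT G0=NOT 1=0 G3=NOT G1=NOT 0=1 G4=NOT G0=NOT 1=0 -> 10010

10010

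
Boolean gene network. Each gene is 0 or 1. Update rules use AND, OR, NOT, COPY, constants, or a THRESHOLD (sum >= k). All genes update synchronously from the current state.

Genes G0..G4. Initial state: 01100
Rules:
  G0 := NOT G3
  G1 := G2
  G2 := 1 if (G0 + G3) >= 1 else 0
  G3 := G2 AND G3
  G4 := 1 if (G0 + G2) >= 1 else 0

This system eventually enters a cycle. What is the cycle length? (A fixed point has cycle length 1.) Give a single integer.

Step 0: 01100
Step 1: G0=NOT G3=NOT 0=1 G1=G2=1 G2=(0+0>=1)=0 G3=G2&G3=1&0=0 G4=(0+1>=1)=1 -> 11001
Step 2: G0=NOT G3=NOT 0=1 G1=G2=0 G2=(1+0>=1)=1 G3=G2&G3=0&0=0 G4=(1+0>=1)=1 -> 10101
Step 3: G0=NOT G3=NOT 0=1 G1=G2=1 G2=(1+0>=1)=1 G3=G2&G3=1&0=0 G4=(1+1>=1)=1 -> 11101
Step 4: G0=NOT G3=NOT 0=1 G1=G2=1 G2=(1+0>=1)=1 G3=G2&G3=1&0=0 G4=(1+1>=1)=1 -> 11101
State from step 4 equals state from step 3 -> cycle length 1

Answer: 1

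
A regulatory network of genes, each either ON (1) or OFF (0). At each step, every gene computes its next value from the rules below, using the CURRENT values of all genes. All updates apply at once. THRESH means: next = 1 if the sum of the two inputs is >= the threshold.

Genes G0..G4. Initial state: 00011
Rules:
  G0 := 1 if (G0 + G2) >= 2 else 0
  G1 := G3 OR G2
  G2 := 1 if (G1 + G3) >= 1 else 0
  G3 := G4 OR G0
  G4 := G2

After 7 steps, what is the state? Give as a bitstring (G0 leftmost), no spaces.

Step 1: G0=(0+0>=2)=0 G1=G3|G2=1|0=1 G2=(0+1>=1)=1 G3=G4|G0=1|0=1 G4=G2=0 -> 01110
Step 2: G0=(0+1>=2)=0 G1=G3|G2=1|1=1 G2=(1+1>=1)=1 G3=G4|G0=0|0=0 G4=G2=1 -> 01101
Step 3: G0=(0+1>=2)=0 G1=G3|G2=0|1=1 G2=(1+0>=1)=1 G3=G4|G0=1|0=1 G4=G2=1 -> 01111
Step 4: G0=(0+1>=2)=0 G1=G3|G2=1|1=1 G2=(1+1>=1)=1 G3=G4|G0=1|0=1 G4=G2=1 -> 01111
Step 5: G0=(0+1>=2)=0 G1=G3|G2=1|1=1 G2=(1+1>=1)=1 G3=G4|G0=1|0=1 G4=G2=1 -> 01111
Step 6: G0=(0+1>=2)=0 G1=G3|G2=1|1=1 G2=(1+1>=1)=1 G3=G4|G0=1|0=1 G4=G2=1 -> 01111
Step 7: G0=(0+1>=2)=0 G1=G3|G2=1|1=1 G2=(1+1>=1)=1 G3=G4|G0=1|0=1 G4=G2=1 -> 01111

01111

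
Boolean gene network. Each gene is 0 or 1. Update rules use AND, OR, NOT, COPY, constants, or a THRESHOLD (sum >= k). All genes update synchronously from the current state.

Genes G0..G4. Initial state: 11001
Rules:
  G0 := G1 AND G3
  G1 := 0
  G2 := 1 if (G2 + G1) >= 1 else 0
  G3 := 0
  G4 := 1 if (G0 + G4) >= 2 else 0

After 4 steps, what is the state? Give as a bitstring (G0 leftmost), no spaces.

Step 1: G0=G1&G3=1&0=0 G1=0(const) G2=(0+1>=1)=1 G3=0(const) G4=(1+1>=2)=1 -> 00101
Step 2: G0=G1&G3=0&0=0 G1=0(const) G2=(1+0>=1)=1 G3=0(const) G4=(0+1>=2)=0 -> 00100
Step 3: G0=G1&G3=0&0=0 G1=0(const) G2=(1+0>=1)=1 G3=0(const) G4=(0+0>=2)=0 -> 00100
Step 4: G0=G1&G3=0&0=0 G1=0(const) G2=(1+0>=1)=1 G3=0(const) G4=(0+0>=2)=0 -> 00100

00100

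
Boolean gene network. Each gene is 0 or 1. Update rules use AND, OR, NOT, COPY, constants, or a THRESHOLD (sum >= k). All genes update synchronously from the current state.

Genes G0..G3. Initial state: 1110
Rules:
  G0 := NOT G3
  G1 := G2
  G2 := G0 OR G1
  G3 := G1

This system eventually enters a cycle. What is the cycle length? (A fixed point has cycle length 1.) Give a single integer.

Step 0: 1110
Step 1: G0=NOT G3=NOT 0=1 G1=G2=1 G2=G0|G1=1|1=1 G3=G1=1 -> 1111
Step 2: G0=NOT G3=NOT 1=0 G1=G2=1 G2=G0|G1=1|1=1 G3=G1=1 -> 0111
Step 3: G0=NOT G3=NOT 1=0 G1=G2=1 G2=G0|G1=0|1=1 G3=G1=1 -> 0111
State from step 3 equals state from step 2 -> cycle length 1

Answer: 1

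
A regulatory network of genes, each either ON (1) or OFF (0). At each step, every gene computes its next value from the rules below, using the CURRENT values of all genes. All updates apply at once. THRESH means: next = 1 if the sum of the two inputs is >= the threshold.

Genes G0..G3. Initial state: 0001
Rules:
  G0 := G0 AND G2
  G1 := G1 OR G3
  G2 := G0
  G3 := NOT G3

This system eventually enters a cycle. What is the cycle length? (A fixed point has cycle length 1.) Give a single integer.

Step 0: 0001
Step 1: G0=G0&G2=0&0=0 G1=G1|G3=0|1=1 G2=G0=0 G3=NOT G3=NOT 1=0 -> 0100
Step 2: G0=G0&G2=0&0=0 G1=G1|G3=1|0=1 G2=G0=0 G3=NOT G3=NOT 0=1 -> 0101
Step 3: G0=G0&G2=0&0=0 G1=G1|G3=1|1=1 G2=G0=0 G3=NOT G3=NOT 1=0 -> 0100
State from step 3 equals state from step 1 -> cycle length 2

Answer: 2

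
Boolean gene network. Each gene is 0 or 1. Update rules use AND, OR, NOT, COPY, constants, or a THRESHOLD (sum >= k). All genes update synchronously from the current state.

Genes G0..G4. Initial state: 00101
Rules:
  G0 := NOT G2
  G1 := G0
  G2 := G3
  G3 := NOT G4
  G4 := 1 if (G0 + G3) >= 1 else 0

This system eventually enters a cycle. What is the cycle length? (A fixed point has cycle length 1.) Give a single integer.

Step 0: 00101
Step 1: G0=NOT G2=NOT 1=0 G1=G0=0 G2=G3=0 G3=NOT G4=NOT 1=0 G4=(0+0>=1)=0 -> 00000
Step 2: G0=NOT G2=NOT 0=1 G1=G0=0 G2=G3=0 G3=NOT G4=NOT 0=1 G4=(0+0>=1)=0 -> 10010
Step 3: G0=NOT G2=NOT 0=1 G1=G0=1 G2=G3=1 G3=NOT G4=NOT 0=1 G4=(1+1>=1)=1 -> 11111
Step 4: G0=NOT G2=NOT 1=0 G1=G0=1 G2=G3=1 G3=NOT G4=NOT 1=0 G4=(1+1>=1)=1 -> 01101
Step 5: G0=NOT G2=NOT 1=0 G1=G0=0 G2=G3=0 G3=NOT G4=NOT 1=0 G4=(0+0>=1)=0 -> 00000
State from step 5 equals state from step 1 -> cycle length 4

Answer: 4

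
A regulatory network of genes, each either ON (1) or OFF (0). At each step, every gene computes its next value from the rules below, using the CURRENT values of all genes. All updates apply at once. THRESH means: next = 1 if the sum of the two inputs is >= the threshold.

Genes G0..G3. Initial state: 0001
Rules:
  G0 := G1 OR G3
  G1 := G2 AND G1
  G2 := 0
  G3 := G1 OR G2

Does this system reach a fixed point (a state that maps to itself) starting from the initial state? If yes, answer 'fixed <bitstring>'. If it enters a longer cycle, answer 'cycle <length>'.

Answer: fixed 0000

Derivation:
Step 0: 0001
Step 1: G0=G1|G3=0|1=1 G1=G2&G1=0&0=0 G2=0(const) G3=G1|G2=0|0=0 -> 1000
Step 2: G0=G1|G3=0|0=0 G1=G2&G1=0&0=0 G2=0(const) G3=G1|G2=0|0=0 -> 0000
Step 3: G0=G1|G3=0|0=0 G1=G2&G1=0&0=0 G2=0(const) G3=G1|G2=0|0=0 -> 0000
Fixed point reached at step 2: 0000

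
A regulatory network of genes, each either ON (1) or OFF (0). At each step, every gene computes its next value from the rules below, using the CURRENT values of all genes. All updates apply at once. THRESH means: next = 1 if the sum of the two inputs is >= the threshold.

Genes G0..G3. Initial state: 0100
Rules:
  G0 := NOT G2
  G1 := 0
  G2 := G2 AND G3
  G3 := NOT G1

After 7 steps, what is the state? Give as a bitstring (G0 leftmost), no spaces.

Step 1: G0=NOT G2=NOT 0=1 G1=0(const) G2=G2&G3=0&0=0 G3=NOT G1=NOT 1=0 -> 1000
Step 2: G0=NOT G2=NOT 0=1 G1=0(const) G2=G2&G3=0&0=0 G3=NOT G1=NOT 0=1 -> 1001
Step 3: G0=NOT G2=NOT 0=1 G1=0(const) G2=G2&G3=0&1=0 G3=NOT G1=NOT 0=1 -> 1001
Step 4: G0=NOT G2=NOT 0=1 G1=0(const) G2=G2&G3=0&1=0 G3=NOT G1=NOT 0=1 -> 1001
Step 5: G0=NOT G2=NOT 0=1 G1=0(const) G2=G2&G3=0&1=0 G3=NOT G1=NOT 0=1 -> 1001
Step 6: G0=NOT G2=NOT 0=1 G1=0(const) G2=G2&G3=0&1=0 G3=NOT G1=NOT 0=1 -> 1001
Step 7: G0=NOT G2=NOT 0=1 G1=0(const) G2=G2&G3=0&1=0 G3=NOT G1=NOT 0=1 -> 1001

1001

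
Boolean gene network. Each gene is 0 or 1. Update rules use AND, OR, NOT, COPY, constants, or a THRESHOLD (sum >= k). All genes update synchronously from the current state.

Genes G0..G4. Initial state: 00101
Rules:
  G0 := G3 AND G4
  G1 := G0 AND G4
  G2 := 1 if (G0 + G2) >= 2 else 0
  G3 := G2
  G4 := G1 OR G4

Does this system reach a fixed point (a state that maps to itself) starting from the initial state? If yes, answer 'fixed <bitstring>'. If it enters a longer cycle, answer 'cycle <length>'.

Step 0: 00101
Step 1: G0=G3&G4=0&1=0 G1=G0&G4=0&1=0 G2=(0+1>=2)=0 G3=G2=1 G4=G1|G4=0|1=1 -> 00011
Step 2: G0=G3&G4=1&1=1 G1=G0&G4=0&1=0 G2=(0+0>=2)=0 G3=G2=0 G4=G1|G4=0|1=1 -> 10001
Step 3: G0=G3&G4=0&1=0 G1=G0&G4=1&1=1 G2=(1+0>=2)=0 G3=G2=0 G4=G1|G4=0|1=1 -> 01001
Step 4: G0=G3&G4=0&1=0 G1=G0&G4=0&1=0 G2=(0+0>=2)=0 G3=G2=0 G4=G1|G4=1|1=1 -> 00001
Step 5: G0=G3&G4=0&1=0 G1=G0&G4=0&1=0 G2=(0+0>=2)=0 G3=G2=0 G4=G1|G4=0|1=1 -> 00001
Fixed point reached at step 4: 00001

Answer: fixed 00001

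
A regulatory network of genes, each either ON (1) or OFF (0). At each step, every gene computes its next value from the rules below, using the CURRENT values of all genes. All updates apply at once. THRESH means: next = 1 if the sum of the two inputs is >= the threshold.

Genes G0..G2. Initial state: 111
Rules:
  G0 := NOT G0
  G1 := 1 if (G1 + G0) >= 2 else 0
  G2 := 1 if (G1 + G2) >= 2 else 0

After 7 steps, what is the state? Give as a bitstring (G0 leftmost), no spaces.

Step 1: G0=NOT G0=NOT 1=0 G1=(1+1>=2)=1 G2=(1+1>=2)=1 -> 011
Step 2: G0=NOT G0=NOT 0=1 G1=(1+0>=2)=0 G2=(1+1>=2)=1 -> 101
Step 3: G0=NOT G0=NOT 1=0 G1=(0+1>=2)=0 G2=(0+1>=2)=0 -> 000
Step 4: G0=NOT G0=NOT 0=1 G1=(0+0>=2)=0 G2=(0+0>=2)=0 -> 100
Step 5: G0=NOT G0=NOT 1=0 G1=(0+1>=2)=0 G2=(0+0>=2)=0 -> 000
Step 6: G0=NOT G0=NOT 0=1 G1=(0+0>=2)=0 G2=(0+0>=2)=0 -> 100
Step 7: G0=NOT G0=NOT 1=0 G1=(0+1>=2)=0 G2=(0+0>=2)=0 -> 000

000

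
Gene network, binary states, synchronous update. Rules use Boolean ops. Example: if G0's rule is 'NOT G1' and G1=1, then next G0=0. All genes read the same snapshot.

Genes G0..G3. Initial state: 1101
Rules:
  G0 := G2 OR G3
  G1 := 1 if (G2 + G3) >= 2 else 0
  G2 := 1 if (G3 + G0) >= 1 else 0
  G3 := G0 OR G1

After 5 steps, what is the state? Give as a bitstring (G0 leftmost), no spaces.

Step 1: G0=G2|G3=0|1=1 G1=(0+1>=2)=0 G2=(1+1>=1)=1 G3=G0|G1=1|1=1 -> 1011
Step 2: G0=G2|G3=1|1=1 G1=(1+1>=2)=1 G2=(1+1>=1)=1 G3=G0|G1=1|0=1 -> 1111
Step 3: G0=G2|G3=1|1=1 G1=(1+1>=2)=1 G2=(1+1>=1)=1 G3=G0|G1=1|1=1 -> 1111
Step 4: G0=G2|G3=1|1=1 G1=(1+1>=2)=1 G2=(1+1>=1)=1 G3=G0|G1=1|1=1 -> 1111
Step 5: G0=G2|G3=1|1=1 G1=(1+1>=2)=1 G2=(1+1>=1)=1 G3=G0|G1=1|1=1 -> 1111

1111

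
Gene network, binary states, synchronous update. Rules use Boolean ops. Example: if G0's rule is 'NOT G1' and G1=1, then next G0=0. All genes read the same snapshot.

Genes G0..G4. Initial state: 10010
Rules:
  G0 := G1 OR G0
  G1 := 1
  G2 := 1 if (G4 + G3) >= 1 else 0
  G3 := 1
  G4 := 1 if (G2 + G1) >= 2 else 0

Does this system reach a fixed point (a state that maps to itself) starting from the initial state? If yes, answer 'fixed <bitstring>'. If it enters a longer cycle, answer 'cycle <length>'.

Step 0: 10010
Step 1: G0=G1|G0=0|1=1 G1=1(const) G2=(0+1>=1)=1 G3=1(const) G4=(0+0>=2)=0 -> 11110
Step 2: G0=G1|G0=1|1=1 G1=1(const) G2=(0+1>=1)=1 G3=1(const) G4=(1+1>=2)=1 -> 11111
Step 3: G0=G1|G0=1|1=1 G1=1(const) G2=(1+1>=1)=1 G3=1(const) G4=(1+1>=2)=1 -> 11111
Fixed point reached at step 2: 11111

Answer: fixed 11111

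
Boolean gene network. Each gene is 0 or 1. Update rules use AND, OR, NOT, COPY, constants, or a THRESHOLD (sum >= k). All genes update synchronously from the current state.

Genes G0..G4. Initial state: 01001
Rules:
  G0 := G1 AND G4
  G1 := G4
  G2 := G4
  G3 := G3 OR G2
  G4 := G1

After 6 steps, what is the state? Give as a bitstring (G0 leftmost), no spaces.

Step 1: G0=G1&G4=1&1=1 G1=G4=1 G2=G4=1 G3=G3|G2=0|0=0 G4=G1=1 -> 11101
Step 2: G0=G1&G4=1&1=1 G1=G4=1 G2=G4=1 G3=G3|G2=0|1=1 G4=G1=1 -> 11111
Step 3: G0=G1&G4=1&1=1 G1=G4=1 G2=G4=1 G3=G3|G2=1|1=1 G4=G1=1 -> 11111
Step 4: G0=G1&G4=1&1=1 G1=G4=1 G2=G4=1 G3=G3|G2=1|1=1 G4=G1=1 -> 11111
Step 5: G0=G1&G4=1&1=1 G1=G4=1 G2=G4=1 G3=G3|G2=1|1=1 G4=G1=1 -> 11111
Step 6: G0=G1&G4=1&1=1 G1=G4=1 G2=G4=1 G3=G3|G2=1|1=1 G4=G1=1 -> 11111

11111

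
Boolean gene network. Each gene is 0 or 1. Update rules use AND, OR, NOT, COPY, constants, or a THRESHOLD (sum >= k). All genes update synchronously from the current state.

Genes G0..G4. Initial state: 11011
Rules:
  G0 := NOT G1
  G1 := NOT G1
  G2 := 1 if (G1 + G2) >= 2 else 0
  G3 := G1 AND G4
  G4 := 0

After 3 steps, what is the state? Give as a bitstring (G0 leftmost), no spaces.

Step 1: G0=NOT G1=NOT 1=0 G1=NOT G1=NOT 1=0 G2=(1+0>=2)=0 G3=G1&G4=1&1=1 G4=0(const) -> 00010
Step 2: G0=NOT G1=NOT 0=1 G1=NOT G1=NOT 0=1 G2=(0+0>=2)=0 G3=G1&G4=0&0=0 G4=0(const) -> 11000
Step 3: G0=NOT G1=NOT 1=0 G1=NOT G1=NOT 1=0 G2=(1+0>=2)=0 G3=G1&G4=1&0=0 G4=0(const) -> 00000

00000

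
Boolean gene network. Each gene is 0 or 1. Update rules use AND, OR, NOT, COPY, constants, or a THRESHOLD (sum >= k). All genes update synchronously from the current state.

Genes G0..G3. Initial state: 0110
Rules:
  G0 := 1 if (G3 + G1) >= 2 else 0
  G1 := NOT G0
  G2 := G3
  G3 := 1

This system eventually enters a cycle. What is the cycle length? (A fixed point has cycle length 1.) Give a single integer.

Answer: 4

Derivation:
Step 0: 0110
Step 1: G0=(0+1>=2)=0 G1=NOT G0=NOT 0=1 G2=G3=0 G3=1(const) -> 0101
Step 2: G0=(1+1>=2)=1 G1=NOT G0=NOT 0=1 G2=G3=1 G3=1(const) -> 1111
Step 3: G0=(1+1>=2)=1 G1=NOT G0=NOT 1=0 G2=G3=1 G3=1(const) -> 1011
Step 4: G0=(1+0>=2)=0 G1=NOT G0=NOT 1=0 G2=G3=1 G3=1(const) -> 0011
Step 5: G0=(1+0>=2)=0 G1=NOT G0=NOT 0=1 G2=G3=1 G3=1(const) -> 0111
Step 6: G0=(1+1>=2)=1 G1=NOT G0=NOT 0=1 G2=G3=1 G3=1(const) -> 1111
State from step 6 equals state from step 2 -> cycle length 4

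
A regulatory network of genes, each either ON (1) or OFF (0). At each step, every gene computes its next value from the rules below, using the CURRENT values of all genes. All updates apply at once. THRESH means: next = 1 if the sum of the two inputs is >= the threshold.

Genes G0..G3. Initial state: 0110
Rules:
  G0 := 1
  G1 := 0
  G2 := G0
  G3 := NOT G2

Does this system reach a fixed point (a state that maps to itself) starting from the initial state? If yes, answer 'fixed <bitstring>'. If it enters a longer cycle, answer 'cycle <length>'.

Step 0: 0110
Step 1: G0=1(const) G1=0(const) G2=G0=0 G3=NOT G2=NOT 1=0 -> 1000
Step 2: G0=1(const) G1=0(const) G2=G0=1 G3=NOT G2=NOT 0=1 -> 1011
Step 3: G0=1(const) G1=0(const) G2=G0=1 G3=NOT G2=NOT 1=0 -> 1010
Step 4: G0=1(const) G1=0(const) G2=G0=1 G3=NOT G2=NOT 1=0 -> 1010
Fixed point reached at step 3: 1010

Answer: fixed 1010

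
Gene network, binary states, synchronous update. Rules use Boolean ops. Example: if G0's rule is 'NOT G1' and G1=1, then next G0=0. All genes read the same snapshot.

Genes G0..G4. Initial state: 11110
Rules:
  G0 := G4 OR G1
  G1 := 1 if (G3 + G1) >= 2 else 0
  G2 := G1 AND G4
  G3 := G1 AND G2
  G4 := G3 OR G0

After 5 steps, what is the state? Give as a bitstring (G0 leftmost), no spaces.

Step 1: G0=G4|G1=0|1=1 G1=(1+1>=2)=1 G2=G1&G4=1&0=0 G3=G1&G2=1&1=1 G4=G3|G0=1|1=1 -> 11011
Step 2: G0=G4|G1=1|1=1 G1=(1+1>=2)=1 G2=G1&G4=1&1=1 G3=G1&G2=1&0=0 G4=G3|G0=1|1=1 -> 11101
Step 3: G0=G4|G1=1|1=1 G1=(0+1>=2)=0 G2=G1&G4=1&1=1 G3=G1&G2=1&1=1 G4=G3|G0=0|1=1 -> 10111
Step 4: G0=G4|G1=1|0=1 G1=(1+0>=2)=0 G2=G1&G4=0&1=0 G3=G1&G2=0&1=0 G4=G3|G0=1|1=1 -> 10001
Step 5: G0=G4|G1=1|0=1 G1=(0+0>=2)=0 G2=G1&G4=0&1=0 G3=G1&G2=0&0=0 G4=G3|G0=0|1=1 -> 10001

10001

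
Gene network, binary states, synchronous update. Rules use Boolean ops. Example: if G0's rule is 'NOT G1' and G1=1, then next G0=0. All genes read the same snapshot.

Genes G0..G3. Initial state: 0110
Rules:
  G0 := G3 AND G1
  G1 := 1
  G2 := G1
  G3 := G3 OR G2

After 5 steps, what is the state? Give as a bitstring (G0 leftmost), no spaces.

Step 1: G0=G3&G1=0&1=0 G1=1(const) G2=G1=1 G3=G3|G2=0|1=1 -> 0111
Step 2: G0=G3&G1=1&1=1 G1=1(const) G2=G1=1 G3=G3|G2=1|1=1 -> 1111
Step 3: G0=G3&G1=1&1=1 G1=1(const) G2=G1=1 G3=G3|G2=1|1=1 -> 1111
Step 4: G0=G3&G1=1&1=1 G1=1(const) G2=G1=1 G3=G3|G2=1|1=1 -> 1111
Step 5: G0=G3&G1=1&1=1 G1=1(const) G2=G1=1 G3=G3|G2=1|1=1 -> 1111

1111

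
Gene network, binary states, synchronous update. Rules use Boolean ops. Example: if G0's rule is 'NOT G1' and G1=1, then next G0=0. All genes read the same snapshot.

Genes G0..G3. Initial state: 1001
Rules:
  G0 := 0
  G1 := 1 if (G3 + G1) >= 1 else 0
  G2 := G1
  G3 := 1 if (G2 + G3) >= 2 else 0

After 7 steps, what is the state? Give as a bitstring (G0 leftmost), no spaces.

Step 1: G0=0(const) G1=(1+0>=1)=1 G2=G1=0 G3=(0+1>=2)=0 -> 0100
Step 2: G0=0(const) G1=(0+1>=1)=1 G2=G1=1 G3=(0+0>=2)=0 -> 0110
Step 3: G0=0(const) G1=(0+1>=1)=1 G2=G1=1 G3=(1+0>=2)=0 -> 0110
Step 4: G0=0(const) G1=(0+1>=1)=1 G2=G1=1 G3=(1+0>=2)=0 -> 0110
Step 5: G0=0(const) G1=(0+1>=1)=1 G2=G1=1 G3=(1+0>=2)=0 -> 0110
Step 6: G0=0(const) G1=(0+1>=1)=1 G2=G1=1 G3=(1+0>=2)=0 -> 0110
Step 7: G0=0(const) G1=(0+1>=1)=1 G2=G1=1 G3=(1+0>=2)=0 -> 0110

0110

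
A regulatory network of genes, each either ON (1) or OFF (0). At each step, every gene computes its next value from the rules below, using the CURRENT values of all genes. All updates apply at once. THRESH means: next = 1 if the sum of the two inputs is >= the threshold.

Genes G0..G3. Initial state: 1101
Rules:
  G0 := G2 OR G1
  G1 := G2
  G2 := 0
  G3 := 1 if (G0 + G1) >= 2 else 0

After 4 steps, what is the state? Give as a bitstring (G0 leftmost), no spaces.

Step 1: G0=G2|G1=0|1=1 G1=G2=0 G2=0(const) G3=(1+1>=2)=1 -> 1001
Step 2: G0=G2|G1=0|0=0 G1=G2=0 G2=0(const) G3=(1+0>=2)=0 -> 0000
Step 3: G0=G2|G1=0|0=0 G1=G2=0 G2=0(const) G3=(0+0>=2)=0 -> 0000
Step 4: G0=G2|G1=0|0=0 G1=G2=0 G2=0(const) G3=(0+0>=2)=0 -> 0000

0000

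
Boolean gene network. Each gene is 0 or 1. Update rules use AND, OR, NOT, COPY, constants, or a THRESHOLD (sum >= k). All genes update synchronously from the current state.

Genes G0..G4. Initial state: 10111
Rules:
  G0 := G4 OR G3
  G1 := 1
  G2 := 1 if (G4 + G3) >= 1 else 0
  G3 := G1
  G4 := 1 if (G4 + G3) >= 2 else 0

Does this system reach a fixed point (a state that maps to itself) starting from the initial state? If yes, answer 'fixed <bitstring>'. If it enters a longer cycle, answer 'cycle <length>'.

Step 0: 10111
Step 1: G0=G4|G3=1|1=1 G1=1(const) G2=(1+1>=1)=1 G3=G1=0 G4=(1+1>=2)=1 -> 11101
Step 2: G0=G4|G3=1|0=1 G1=1(const) G2=(1+0>=1)=1 G3=G1=1 G4=(1+0>=2)=0 -> 11110
Step 3: G0=G4|G3=0|1=1 G1=1(const) G2=(0+1>=1)=1 G3=G1=1 G4=(0+1>=2)=0 -> 11110
Fixed point reached at step 2: 11110

Answer: fixed 11110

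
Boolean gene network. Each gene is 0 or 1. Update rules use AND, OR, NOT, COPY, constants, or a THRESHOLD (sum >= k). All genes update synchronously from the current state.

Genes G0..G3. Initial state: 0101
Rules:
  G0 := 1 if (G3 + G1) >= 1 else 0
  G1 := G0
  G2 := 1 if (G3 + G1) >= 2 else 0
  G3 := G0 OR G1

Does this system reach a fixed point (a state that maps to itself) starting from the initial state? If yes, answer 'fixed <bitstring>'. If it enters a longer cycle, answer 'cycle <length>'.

Answer: fixed 1111

Derivation:
Step 0: 0101
Step 1: G0=(1+1>=1)=1 G1=G0=0 G2=(1+1>=2)=1 G3=G0|G1=0|1=1 -> 1011
Step 2: G0=(1+0>=1)=1 G1=G0=1 G2=(1+0>=2)=0 G3=G0|G1=1|0=1 -> 1101
Step 3: G0=(1+1>=1)=1 G1=G0=1 G2=(1+1>=2)=1 G3=G0|G1=1|1=1 -> 1111
Step 4: G0=(1+1>=1)=1 G1=G0=1 G2=(1+1>=2)=1 G3=G0|G1=1|1=1 -> 1111
Fixed point reached at step 3: 1111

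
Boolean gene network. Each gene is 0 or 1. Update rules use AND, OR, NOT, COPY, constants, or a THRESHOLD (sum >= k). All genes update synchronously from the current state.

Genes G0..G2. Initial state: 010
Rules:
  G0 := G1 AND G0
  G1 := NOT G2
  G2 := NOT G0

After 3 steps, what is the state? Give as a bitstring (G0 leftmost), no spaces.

Step 1: G0=G1&G0=1&0=0 G1=NOT G2=NOT 0=1 G2=NOT G0=NOT 0=1 -> 011
Step 2: G0=G1&G0=1&0=0 G1=NOT G2=NOT 1=0 G2=NOT G0=NOT 0=1 -> 001
Step 3: G0=G1&G0=0&0=0 G1=NOT G2=NOT 1=0 G2=NOT G0=NOT 0=1 -> 001

001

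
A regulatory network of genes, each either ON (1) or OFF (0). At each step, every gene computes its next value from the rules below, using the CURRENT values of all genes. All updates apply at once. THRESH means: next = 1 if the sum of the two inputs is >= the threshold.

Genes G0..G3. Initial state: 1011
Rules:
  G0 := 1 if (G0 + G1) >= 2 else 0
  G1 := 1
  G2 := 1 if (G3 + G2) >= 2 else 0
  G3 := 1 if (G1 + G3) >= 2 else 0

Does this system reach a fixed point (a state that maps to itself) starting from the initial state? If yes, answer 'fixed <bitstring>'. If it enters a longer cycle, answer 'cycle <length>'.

Answer: fixed 0100

Derivation:
Step 0: 1011
Step 1: G0=(1+0>=2)=0 G1=1(const) G2=(1+1>=2)=1 G3=(0+1>=2)=0 -> 0110
Step 2: G0=(0+1>=2)=0 G1=1(const) G2=(0+1>=2)=0 G3=(1+0>=2)=0 -> 0100
Step 3: G0=(0+1>=2)=0 G1=1(const) G2=(0+0>=2)=0 G3=(1+0>=2)=0 -> 0100
Fixed point reached at step 2: 0100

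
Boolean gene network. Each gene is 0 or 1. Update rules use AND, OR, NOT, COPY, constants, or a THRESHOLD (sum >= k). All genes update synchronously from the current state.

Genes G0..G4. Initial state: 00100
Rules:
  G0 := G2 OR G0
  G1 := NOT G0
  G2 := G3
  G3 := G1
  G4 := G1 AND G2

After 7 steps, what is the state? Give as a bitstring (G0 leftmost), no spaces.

Step 1: G0=G2|G0=1|0=1 G1=NOT G0=NOT 0=1 G2=G3=0 G3=G1=0 G4=G1&G2=0&1=0 -> 11000
Step 2: G0=G2|G0=0|1=1 G1=NOT G0=NOT 1=0 G2=G3=0 G3=G1=1 G4=G1&G2=1&0=0 -> 10010
Step 3: G0=G2|G0=0|1=1 G1=NOT G0=NOT 1=0 G2=G3=1 G3=G1=0 G4=G1&G2=0&0=0 -> 10100
Step 4: G0=G2|G0=1|1=1 G1=NOT G0=NOT 1=0 G2=G3=0 G3=G1=0 G4=G1&G2=0&1=0 -> 10000
Step 5: G0=G2|G0=0|1=1 G1=NOT G0=NOT 1=0 G2=G3=0 G3=G1=0 G4=G1&G2=0&0=0 -> 10000
Step 6: G0=G2|G0=0|1=1 G1=NOT G0=NOT 1=0 G2=G3=0 G3=G1=0 G4=G1&G2=0&0=0 -> 10000
Step 7: G0=G2|G0=0|1=1 G1=NOT G0=NOT 1=0 G2=G3=0 G3=G1=0 G4=G1&G2=0&0=0 -> 10000

10000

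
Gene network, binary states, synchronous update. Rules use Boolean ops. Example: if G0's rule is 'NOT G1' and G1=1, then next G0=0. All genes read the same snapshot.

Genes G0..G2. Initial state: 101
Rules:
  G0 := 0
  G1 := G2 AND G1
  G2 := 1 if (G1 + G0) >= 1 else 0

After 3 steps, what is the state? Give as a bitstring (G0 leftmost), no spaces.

Step 1: G0=0(const) G1=G2&G1=1&0=0 G2=(0+1>=1)=1 -> 001
Step 2: G0=0(const) G1=G2&G1=1&0=0 G2=(0+0>=1)=0 -> 000
Step 3: G0=0(const) G1=G2&G1=0&0=0 G2=(0+0>=1)=0 -> 000

000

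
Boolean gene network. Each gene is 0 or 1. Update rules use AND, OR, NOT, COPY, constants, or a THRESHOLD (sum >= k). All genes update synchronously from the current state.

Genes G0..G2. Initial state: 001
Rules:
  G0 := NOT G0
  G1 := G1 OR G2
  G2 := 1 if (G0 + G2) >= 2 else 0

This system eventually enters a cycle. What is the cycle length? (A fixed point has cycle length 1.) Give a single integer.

Step 0: 001
Step 1: G0=NOT G0=NOT 0=1 G1=G1|G2=0|1=1 G2=(0+1>=2)=0 -> 110
Step 2: G0=NOT G0=NOT 1=0 G1=G1|G2=1|0=1 G2=(1+0>=2)=0 -> 010
Step 3: G0=NOT G0=NOT 0=1 G1=G1|G2=1|0=1 G2=(0+0>=2)=0 -> 110
State from step 3 equals state from step 1 -> cycle length 2

Answer: 2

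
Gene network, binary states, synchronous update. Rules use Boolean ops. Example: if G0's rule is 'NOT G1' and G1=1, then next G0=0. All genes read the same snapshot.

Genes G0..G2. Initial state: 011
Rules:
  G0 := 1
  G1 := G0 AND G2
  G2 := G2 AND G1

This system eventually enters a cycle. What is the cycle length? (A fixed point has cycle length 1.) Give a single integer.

Step 0: 011
Step 1: G0=1(const) G1=G0&G2=0&1=0 G2=G2&G1=1&1=1 -> 101
Step 2: G0=1(const) G1=G0&G2=1&1=1 G2=G2&G1=1&0=0 -> 110
Step 3: G0=1(const) G1=G0&G2=1&0=0 G2=G2&G1=0&1=0 -> 100
Step 4: G0=1(const) G1=G0&G2=1&0=0 G2=G2&G1=0&0=0 -> 100
State from step 4 equals state from step 3 -> cycle length 1

Answer: 1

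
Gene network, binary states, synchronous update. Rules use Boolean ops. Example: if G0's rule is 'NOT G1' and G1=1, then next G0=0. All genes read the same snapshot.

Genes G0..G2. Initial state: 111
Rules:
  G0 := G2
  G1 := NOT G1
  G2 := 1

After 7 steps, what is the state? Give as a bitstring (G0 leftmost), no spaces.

Step 1: G0=G2=1 G1=NOT G1=NOT 1=0 G2=1(const) -> 101
Step 2: G0=G2=1 G1=NOT G1=NOT 0=1 G2=1(const) -> 111
Step 3: G0=G2=1 G1=NOT G1=NOT 1=0 G2=1(const) -> 101
Step 4: G0=G2=1 G1=NOT G1=NOT 0=1 G2=1(const) -> 111
Step 5: G0=G2=1 G1=NOT G1=NOT 1=0 G2=1(const) -> 101
Step 6: G0=G2=1 G1=NOT G1=NOT 0=1 G2=1(const) -> 111
Step 7: G0=G2=1 G1=NOT G1=NOT 1=0 G2=1(const) -> 101

101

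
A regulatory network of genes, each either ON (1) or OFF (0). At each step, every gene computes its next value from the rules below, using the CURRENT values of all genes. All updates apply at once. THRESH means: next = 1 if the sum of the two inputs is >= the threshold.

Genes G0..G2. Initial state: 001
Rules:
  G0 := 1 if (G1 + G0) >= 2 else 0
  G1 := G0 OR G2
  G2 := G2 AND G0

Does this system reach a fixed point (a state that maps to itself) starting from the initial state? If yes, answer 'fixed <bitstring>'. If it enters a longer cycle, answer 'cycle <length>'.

Answer: fixed 000

Derivation:
Step 0: 001
Step 1: G0=(0+0>=2)=0 G1=G0|G2=0|1=1 G2=G2&G0=1&0=0 -> 010
Step 2: G0=(1+0>=2)=0 G1=G0|G2=0|0=0 G2=G2&G0=0&0=0 -> 000
Step 3: G0=(0+0>=2)=0 G1=G0|G2=0|0=0 G2=G2&G0=0&0=0 -> 000
Fixed point reached at step 2: 000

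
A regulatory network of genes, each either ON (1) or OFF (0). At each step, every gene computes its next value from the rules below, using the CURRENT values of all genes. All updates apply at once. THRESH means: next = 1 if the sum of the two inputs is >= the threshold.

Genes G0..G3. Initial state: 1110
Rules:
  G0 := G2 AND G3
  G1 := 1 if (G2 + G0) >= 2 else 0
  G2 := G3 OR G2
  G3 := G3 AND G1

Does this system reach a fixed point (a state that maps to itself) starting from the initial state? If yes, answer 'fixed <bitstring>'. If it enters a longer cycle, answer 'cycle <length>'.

Answer: fixed 0010

Derivation:
Step 0: 1110
Step 1: G0=G2&G3=1&0=0 G1=(1+1>=2)=1 G2=G3|G2=0|1=1 G3=G3&G1=0&1=0 -> 0110
Step 2: G0=G2&G3=1&0=0 G1=(1+0>=2)=0 G2=G3|G2=0|1=1 G3=G3&G1=0&1=0 -> 0010
Step 3: G0=G2&G3=1&0=0 G1=(1+0>=2)=0 G2=G3|G2=0|1=1 G3=G3&G1=0&0=0 -> 0010
Fixed point reached at step 2: 0010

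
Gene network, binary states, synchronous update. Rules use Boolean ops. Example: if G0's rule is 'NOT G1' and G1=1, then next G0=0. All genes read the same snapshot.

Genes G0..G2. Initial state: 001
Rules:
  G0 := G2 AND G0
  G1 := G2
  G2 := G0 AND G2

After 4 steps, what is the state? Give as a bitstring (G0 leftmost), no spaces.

Step 1: G0=G2&G0=1&0=0 G1=G2=1 G2=G0&G2=0&1=0 -> 010
Step 2: G0=G2&G0=0&0=0 G1=G2=0 G2=G0&G2=0&0=0 -> 000
Step 3: G0=G2&G0=0&0=0 G1=G2=0 G2=G0&G2=0&0=0 -> 000
Step 4: G0=G2&G0=0&0=0 G1=G2=0 G2=G0&G2=0&0=0 -> 000

000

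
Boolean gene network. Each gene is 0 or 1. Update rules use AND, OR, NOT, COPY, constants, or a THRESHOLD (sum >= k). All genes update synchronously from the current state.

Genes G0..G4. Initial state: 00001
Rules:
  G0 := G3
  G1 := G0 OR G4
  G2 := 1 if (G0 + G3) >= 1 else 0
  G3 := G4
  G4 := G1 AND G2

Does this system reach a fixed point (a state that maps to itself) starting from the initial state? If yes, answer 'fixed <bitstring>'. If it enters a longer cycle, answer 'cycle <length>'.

Step 0: 00001
Step 1: G0=G3=0 G1=G0|G4=0|1=1 G2=(0+0>=1)=0 G3=G4=1 G4=G1&G2=0&0=0 -> 01010
Step 2: G0=G3=1 G1=G0|G4=0|0=0 G2=(0+1>=1)=1 G3=G4=0 G4=G1&G2=1&0=0 -> 10100
Step 3: G0=G3=0 G1=G0|G4=1|0=1 G2=(1+0>=1)=1 G3=G4=0 G4=G1&G2=0&1=0 -> 01100
Step 4: G0=G3=0 G1=G0|G4=0|0=0 G2=(0+0>=1)=0 G3=G4=0 G4=G1&G2=1&1=1 -> 00001
Cycle of length 4 starting at step 0 -> no fixed point

Answer: cycle 4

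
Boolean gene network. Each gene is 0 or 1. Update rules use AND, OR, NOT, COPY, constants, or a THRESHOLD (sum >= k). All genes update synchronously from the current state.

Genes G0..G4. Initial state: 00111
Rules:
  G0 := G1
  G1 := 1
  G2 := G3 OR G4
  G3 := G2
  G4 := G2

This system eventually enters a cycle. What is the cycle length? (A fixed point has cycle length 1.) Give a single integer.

Answer: 1

Derivation:
Step 0: 00111
Step 1: G0=G1=0 G1=1(const) G2=G3|G4=1|1=1 G3=G2=1 G4=G2=1 -> 01111
Step 2: G0=G1=1 G1=1(const) G2=G3|G4=1|1=1 G3=G2=1 G4=G2=1 -> 11111
Step 3: G0=G1=1 G1=1(const) G2=G3|G4=1|1=1 G3=G2=1 G4=G2=1 -> 11111
State from step 3 equals state from step 2 -> cycle length 1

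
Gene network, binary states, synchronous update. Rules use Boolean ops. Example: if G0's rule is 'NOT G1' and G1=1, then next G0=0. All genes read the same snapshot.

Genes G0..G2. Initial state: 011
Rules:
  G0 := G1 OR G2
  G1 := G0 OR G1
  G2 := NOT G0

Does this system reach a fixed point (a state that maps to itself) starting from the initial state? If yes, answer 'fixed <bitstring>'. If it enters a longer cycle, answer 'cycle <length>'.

Step 0: 011
Step 1: G0=G1|G2=1|1=1 G1=G0|G1=0|1=1 G2=NOT G0=NOT 0=1 -> 111
Step 2: G0=G1|G2=1|1=1 G1=G0|G1=1|1=1 G2=NOT G0=NOT 1=0 -> 110
Step 3: G0=G1|G2=1|0=1 G1=G0|G1=1|1=1 G2=NOT G0=NOT 1=0 -> 110
Fixed point reached at step 2: 110

Answer: fixed 110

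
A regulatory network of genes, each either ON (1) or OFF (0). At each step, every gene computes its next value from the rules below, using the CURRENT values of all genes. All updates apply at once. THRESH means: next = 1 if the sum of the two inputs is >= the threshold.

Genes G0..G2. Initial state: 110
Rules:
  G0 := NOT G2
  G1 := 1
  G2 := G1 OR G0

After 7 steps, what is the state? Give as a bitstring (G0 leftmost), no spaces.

Step 1: G0=NOT G2=NOT 0=1 G1=1(const) G2=G1|G0=1|1=1 -> 111
Step 2: G0=NOT G2=NOT 1=0 G1=1(const) G2=G1|G0=1|1=1 -> 011
Step 3: G0=NOT G2=NOT 1=0 G1=1(const) G2=G1|G0=1|0=1 -> 011
Step 4: G0=NOT G2=NOT 1=0 G1=1(const) G2=G1|G0=1|0=1 -> 011
Step 5: G0=NOT G2=NOT 1=0 G1=1(const) G2=G1|G0=1|0=1 -> 011
Step 6: G0=NOT G2=NOT 1=0 G1=1(const) G2=G1|G0=1|0=1 -> 011
Step 7: G0=NOT G2=NOT 1=0 G1=1(const) G2=G1|G0=1|0=1 -> 011

011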